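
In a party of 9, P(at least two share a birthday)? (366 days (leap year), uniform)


P(all different) = Π(366-i)/366 for i=0..8
= 0.905624
P(match) = 1 - 0.905624 = 0.094376

P ≈ 0.0944 ≈ 9.44%


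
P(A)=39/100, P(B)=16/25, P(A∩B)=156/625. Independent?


P(A)×P(B) = 156/625
P(A∩B) = 156/625
Equal ✓ → Independent

Yes, independent


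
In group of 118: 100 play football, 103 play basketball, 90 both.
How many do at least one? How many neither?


|A∪B| = 100+103-90 = 113
Neither = 118-113 = 5

At least one: 113; Neither: 5


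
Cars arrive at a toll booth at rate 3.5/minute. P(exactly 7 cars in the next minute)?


Poisson(λ=3.5): P(X=7) = e^(-λ)×λ^k/k!
= e^(-3.5) × 3.5^7 / 7!
≈ 0.03019738342 × 6433.9296875 / 5040 ≈ 0.038549

P(X=7) ≈ 0.038549 ≈ 3.85%


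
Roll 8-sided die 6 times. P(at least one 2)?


P(no 2)^6 = (7/8)^6 = 117649/262144
P(≥1) = 1 - 117649/262144 = 144495/262144

P = 144495/262144 ≈ 55.12%


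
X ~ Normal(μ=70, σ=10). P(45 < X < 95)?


z₁=(45-70)/10=-2.5, z₂=(95-70)/10=2.5
P = Φ(2.5) - Φ(-2.5) = 0.993790 - 0.006210 = 0.987580 ≈ 0.9876

P(45 < X < 95) ≈ 0.9876


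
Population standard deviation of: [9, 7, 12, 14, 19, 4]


Mean = 65/6
  (9-65/6)²=121/36
  (7-65/6)²=529/36
  (12-65/6)²=49/36
  (14-65/6)²=361/36
  (19-65/6)²=2401/36
  (4-65/6)²=1681/36
Σ(x-μ)² = 857/6
σ² = (857/6)/6 = 857/36

σ = √(857/36) ≈ 4.8791


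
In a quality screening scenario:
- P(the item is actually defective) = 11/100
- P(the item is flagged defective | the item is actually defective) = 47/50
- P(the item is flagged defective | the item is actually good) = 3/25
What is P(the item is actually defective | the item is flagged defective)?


Using Bayes' theorem:
P(A|B) = P(B|A)·P(A) / P(B)

P(the item is flagged defective) = 47/50 × 11/100 + 3/25 × 89/100
= 517/5000 + 267/2500 = 1051/5000

P(the item is actually defective|the item is flagged defective) = (517/5000) / (1051/5000) = 517/1051

P(the item is actually defective|the item is flagged defective) = 517/1051 ≈ 49.19%


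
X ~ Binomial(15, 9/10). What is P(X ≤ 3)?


P(X ≤ 3) = Σ P(X=i) for i=0..3
P(X=0) = 1/1000000000000000
P(X=1) = 27/200000000000000
P(X=2) = 1701/200000000000000
P(X=3) = 66339/200000000000000
Sum = 21271/62500000000000

P(X ≤ 3) = 21271/62500000000000 ≈ 0.00%


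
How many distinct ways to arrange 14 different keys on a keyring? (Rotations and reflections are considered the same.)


Free circular arrangements: rotations and reflections both identified.
(n-1)!/2 = 13!/2 = 6227020800/2 = 3113510400

3113510400


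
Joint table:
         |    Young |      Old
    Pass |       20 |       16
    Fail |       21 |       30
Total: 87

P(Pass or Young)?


P(Pass∨Young) = P(Pass) + P(Young) - P(Pass∧Young)
= (36 + 41 - 20)/87 = 57/87 = 19/29

P = 19/29 ≈ 65.52%


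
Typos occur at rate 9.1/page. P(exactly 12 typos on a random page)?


Poisson(λ=9.1): P(X=12) = e^(-λ)×λ^k/k!
= e^(-9.1) × 9.1^12 / 12!
≈ 0.0001116658085 × 322475487414 / 479001600 ≈ 0.075176

P(X=12) ≈ 0.075176 ≈ 7.52%


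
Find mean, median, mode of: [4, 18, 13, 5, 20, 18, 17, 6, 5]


Sorted: [4, 5, 5, 6, 13, 17, 18, 18, 20]
Mean = 106/9
Median = 13
Freq: {4: 1, 18: 2, 13: 1, 5: 2, 20: 1, 17: 1, 6: 1}
Mode: [5, 18]

Mean=106/9, Median=13, Mode=[5, 18]


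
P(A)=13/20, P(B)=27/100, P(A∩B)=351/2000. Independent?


P(A)×P(B) = 351/2000
P(A∩B) = 351/2000
Equal ✓ → Independent

Yes, independent


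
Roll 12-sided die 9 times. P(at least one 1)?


P(no 1)^9 = (11/12)^9 = 2357947691/5159780352
P(≥1) = 1 - 2357947691/5159780352 = 2801832661/5159780352

P = 2801832661/5159780352 ≈ 54.30%


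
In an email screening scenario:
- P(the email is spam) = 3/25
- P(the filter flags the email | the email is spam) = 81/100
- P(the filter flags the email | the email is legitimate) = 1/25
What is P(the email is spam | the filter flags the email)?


Using Bayes' theorem:
P(A|B) = P(B|A)·P(A) / P(B)

P(the filter flags the email) = 81/100 × 3/25 + 1/25 × 22/25
= 243/2500 + 22/625 = 331/2500

P(the email is spam|the filter flags the email) = (243/2500) / (331/2500) = 243/331

P(the email is spam|the filter flags the email) = 243/331 ≈ 73.41%


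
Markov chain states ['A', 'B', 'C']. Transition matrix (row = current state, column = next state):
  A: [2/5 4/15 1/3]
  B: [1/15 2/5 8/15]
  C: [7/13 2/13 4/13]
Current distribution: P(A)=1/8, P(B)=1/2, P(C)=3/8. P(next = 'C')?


P(next=C) = Σᵢ P(now=i)×P(i→C)
= 1/8×1/3 + 1/2×8/15 + 3/8×4/13
= 1/24 + 4/15 + 3/26 = 661/1560

P = 661/1560 ≈ 0.4237


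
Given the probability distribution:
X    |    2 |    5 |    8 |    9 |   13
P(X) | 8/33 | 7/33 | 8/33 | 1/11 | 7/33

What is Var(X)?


E[X] = 233/33
E[X²] = 65
Var(X) = E[X²] - (E[X])² = 65 - 54289/1089 = 16496/1089

Var(X) = 16496/1089 ≈ 15.1478


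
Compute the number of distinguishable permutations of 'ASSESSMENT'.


Letters: 10, freq: {'A': 1, 'S': 4, 'E': 2, 'M': 1, 'N': 1, 'T': 1}
10!/(1!×4!×2!×1!×1!×1!) = 3628800/48 = 75600

75600


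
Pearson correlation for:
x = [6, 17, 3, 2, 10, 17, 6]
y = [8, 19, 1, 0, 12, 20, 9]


n=7, Σx=61, Σy=69, Σxy=888, Σx²=763, Σy²=1051
r = (7×888 - 61×69)/√((7×763 - 61²)(7×1051 - 69²))
= 2007/√(1620×2596) = 2007/√4205520 ≈ 2007/2050.7365 ≈ 0.9787

r ≈ 0.9787


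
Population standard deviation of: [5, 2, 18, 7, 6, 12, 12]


Mean = 62/7
  (5-62/7)²=729/49
  (2-62/7)²=2304/49
  (18-62/7)²=4096/49
  (7-62/7)²=169/49
  (6-62/7)²=400/49
  (12-62/7)²=484/49
  (12-62/7)²=484/49
Σ(x-μ)² = 1238/7
σ² = (1238/7)/7 = 1238/49

σ = √(1238/49) ≈ 5.0265


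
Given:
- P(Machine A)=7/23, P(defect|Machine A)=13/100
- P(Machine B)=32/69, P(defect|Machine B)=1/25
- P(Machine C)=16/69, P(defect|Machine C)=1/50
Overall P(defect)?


P(B) = Σ P(B|Aᵢ)×P(Aᵢ)
  13/100×7/23 = 91/2300
  1/25×32/69 = 32/1725
  1/50×16/69 = 8/1725
Sum = 433/6900

P(defect) = 433/6900 ≈ 6.28%


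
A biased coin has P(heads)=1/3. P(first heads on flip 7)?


Geometric: P(X=7) = (1-p)^(k-1)×p = (2/3)^6×1/3 = 64/2187

P(X=7) = 64/2187 ≈ 2.93%


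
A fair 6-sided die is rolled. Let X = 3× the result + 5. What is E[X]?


E[die] = (1+6)/2 = 7/2
E[X] = 3×7/2 + 5 = 31/2

E[X] = 31/2


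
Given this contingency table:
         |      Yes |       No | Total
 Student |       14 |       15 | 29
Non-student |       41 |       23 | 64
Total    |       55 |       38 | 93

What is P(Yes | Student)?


P(Yes | Student) = 14/(14+15) = 14/29

P(Yes|Student) = 14/29 ≈ 48.28%


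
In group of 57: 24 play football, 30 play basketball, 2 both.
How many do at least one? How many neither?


|A∪B| = 24+30-2 = 52
Neither = 57-52 = 5

At least one: 52; Neither: 5


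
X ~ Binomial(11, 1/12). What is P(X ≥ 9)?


P(X ≥ 9) = Σ P(X=i) for i=9..11
P(X=9) = 6655/743008370688
P(X=10) = 121/743008370688
P(X=11) = 1/743008370688
Sum = 251/27518828544

P(X ≥ 9) = 251/27518828544 ≈ 0.00%


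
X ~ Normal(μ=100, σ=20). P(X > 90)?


z = (90-100)/20 = -0.5
P(X > 90) = 1 - P(Z ≤ -0.5) = 1 - 0.3085 = 0.6915

P(X > 90) ≈ 0.6915


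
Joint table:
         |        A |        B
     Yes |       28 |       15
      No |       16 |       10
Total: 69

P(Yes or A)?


P(Yes∨A) = P(Yes) + P(A) - P(Yes∧A)
= (43 + 44 - 28)/69 = 59/69

P = 59/69 ≈ 85.51%


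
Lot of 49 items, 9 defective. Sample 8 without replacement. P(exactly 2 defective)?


Hypergeometric: C(9,2)×C(40,6)/C(49,8)
= 36×3838380/450978066 = 1096680/3579191

P(X=2) = 1096680/3579191 ≈ 30.64%


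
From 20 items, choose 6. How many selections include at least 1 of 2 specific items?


Complement: C(20,6) - C(18,6) = 38760 - 18564 = 20196

20196


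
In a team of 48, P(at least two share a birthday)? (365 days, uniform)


P(all different) = Π(365-i)/365 for i=0..47
= 0.039402
P(match) = 1 - 0.039402 = 0.960598

P ≈ 0.9606 ≈ 96.06%


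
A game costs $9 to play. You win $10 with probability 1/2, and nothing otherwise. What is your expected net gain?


E[gain] = (10-9)×1/2 + (-9)×1/2
= 1/2 - 9/2 = -4

Expected net gain = $-4 ≈ $-4.00


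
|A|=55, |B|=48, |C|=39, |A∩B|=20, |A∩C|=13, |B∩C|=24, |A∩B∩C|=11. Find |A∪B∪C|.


|A∪B∪C| = 55+48+39-20-13-24+11 = 96

|A∪B∪C| = 96


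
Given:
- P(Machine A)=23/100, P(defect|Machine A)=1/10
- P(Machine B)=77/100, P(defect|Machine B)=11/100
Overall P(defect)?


P(B) = Σ P(B|Aᵢ)×P(Aᵢ)
  1/10×23/100 = 23/1000
  11/100×77/100 = 847/10000
Sum = 1077/10000

P(defect) = 1077/10000 ≈ 10.77%


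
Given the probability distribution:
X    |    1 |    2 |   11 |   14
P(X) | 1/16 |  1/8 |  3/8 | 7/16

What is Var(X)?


E[X] = 169/16
E[X²] = 2107/16
Var(X) = E[X²] - (E[X])² = 2107/16 - 28561/256 = 5151/256

Var(X) = 5151/256 ≈ 20.1211


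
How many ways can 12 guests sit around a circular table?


Circular arrangements of 12 distinct objects: fix one position to break rotational symmetry.
(n-1)! = 11! = 39916800

39916800


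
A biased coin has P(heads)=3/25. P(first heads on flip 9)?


Geometric: P(X=9) = (1-p)^(k-1)×p = (22/25)^8×3/25 = 164627620608/3814697265625

P(X=9) = 164627620608/3814697265625 ≈ 4.32%


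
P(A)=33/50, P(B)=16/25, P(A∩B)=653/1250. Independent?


P(A)×P(B) = 264/625
P(A∩B) = 653/1250
Not equal → NOT independent

No, not independent


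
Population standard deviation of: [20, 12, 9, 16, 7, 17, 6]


Mean = 87/7
  (20-87/7)²=2809/49
  (12-87/7)²=9/49
  (9-87/7)²=576/49
  (16-87/7)²=625/49
  (7-87/7)²=1444/49
  (17-87/7)²=1024/49
  (6-87/7)²=2025/49
Σ(x-μ)² = 1216/7
σ² = (1216/7)/7 = 1216/49

σ = √(1216/49) ≈ 4.9816


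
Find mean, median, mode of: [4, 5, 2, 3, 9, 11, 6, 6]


Sorted: [2, 3, 4, 5, 6, 6, 9, 11]
Mean = 46/8 = 23/4
Median = 11/2
Freq: {4: 1, 5: 1, 2: 1, 3: 1, 9: 1, 11: 1, 6: 2}
Mode: [6]

Mean=23/4, Median=11/2, Mode=6


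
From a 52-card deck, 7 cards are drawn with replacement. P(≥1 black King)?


P(not a black King) = 50/52 = 25/26
P(none in 7 draws) = (25/26)^7 = 6103515625/8031810176
P(≥1 black King) = 1 - 6103515625/8031810176 = 1928294551/8031810176

P = 1928294551/8031810176 ≈ 24.01%


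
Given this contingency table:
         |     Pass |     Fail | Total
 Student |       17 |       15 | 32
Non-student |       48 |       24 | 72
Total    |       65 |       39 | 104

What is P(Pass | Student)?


P(Pass | Student) = 17/(17+15) = 17/32

P(Pass|Student) = 17/32 ≈ 53.12%


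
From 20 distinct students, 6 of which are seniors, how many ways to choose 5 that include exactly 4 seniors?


Choose 4 of the 6 seniors and 1 of the other 14 students:
C(6,4)×C(14,1) = 15×14 = 210

210


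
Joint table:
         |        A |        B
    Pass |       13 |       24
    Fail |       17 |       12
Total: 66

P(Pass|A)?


P(Pass|A) = 13/(13+17) = 13/30

P = 13/30 ≈ 43.33%


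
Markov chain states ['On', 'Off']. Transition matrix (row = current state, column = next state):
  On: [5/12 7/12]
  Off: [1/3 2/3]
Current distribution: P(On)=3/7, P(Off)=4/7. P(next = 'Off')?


P(next=Off) = Σᵢ P(now=i)×P(i→Off)
= 3/7×7/12 + 4/7×2/3
= 1/4 + 8/21 = 53/84

P = 53/84 ≈ 0.6310


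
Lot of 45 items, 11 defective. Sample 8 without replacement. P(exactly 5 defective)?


Hypergeometric: C(11,5)×C(34,3)/C(45,8)
= 462×5984/215553195 = 83776/6531915

P(X=5) = 83776/6531915 ≈ 1.28%


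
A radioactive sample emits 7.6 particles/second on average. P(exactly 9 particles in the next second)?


Poisson(λ=7.6): P(X=9) = e^(-λ)×λ^k/k!
= e^(-7.6) × 7.6^9 / 9!
≈ 0.0005004514334 × 84590643.8466 / 362880 ≈ 0.116660

P(X=9) ≈ 0.116660 ≈ 11.67%


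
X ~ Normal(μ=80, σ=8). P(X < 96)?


z = (96-80)/8 = 2.0
P(Z < 2.0) = 0.9772

P(X < 96) ≈ 0.9772


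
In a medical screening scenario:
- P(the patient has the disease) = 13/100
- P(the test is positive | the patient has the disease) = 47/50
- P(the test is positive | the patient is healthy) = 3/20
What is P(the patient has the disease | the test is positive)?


Using Bayes' theorem:
P(A|B) = P(B|A)·P(A) / P(B)

P(the test is positive) = 47/50 × 13/100 + 3/20 × 87/100
= 611/5000 + 261/2000 = 2527/10000

P(the patient has the disease|the test is positive) = (611/5000) / (2527/10000) = 1222/2527

P(the patient has the disease|the test is positive) = 1222/2527 ≈ 48.36%


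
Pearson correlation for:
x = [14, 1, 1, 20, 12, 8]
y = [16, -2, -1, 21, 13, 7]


n=6, Σx=56, Σy=54, Σxy=853, Σx²=806, Σy²=920
r = (6×853 - 56×54)/√((6×806 - 56²)(6×920 - 54²))
= 2094/√(1700×2604) = 2094/√4426800 ≈ 2094/2103.9962 ≈ 0.9952

r ≈ 0.9952


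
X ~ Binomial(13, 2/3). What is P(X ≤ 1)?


P(X ≤ 1) = Σ P(X=i) for i=0..1
P(X=0) = 1/1594323
P(X=1) = 26/1594323
Sum = 1/59049

P(X ≤ 1) = 1/59049 ≈ 0.00%


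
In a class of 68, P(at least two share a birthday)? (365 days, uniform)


P(all different) = Π(365-i)/365 for i=0..67
= 0.001274
P(match) = 1 - 0.001274 = 0.998726

P ≈ 0.9987 ≈ 99.87%


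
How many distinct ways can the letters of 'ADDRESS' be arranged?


Letters: 7, freq: {'A': 1, 'D': 2, 'R': 1, 'E': 1, 'S': 2}
7!/(1!×2!×1!×1!×2!) = 5040/4 = 1260

1260


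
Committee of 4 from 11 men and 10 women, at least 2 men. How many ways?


Count by #men:
  2M,2W: C(11,2)×C(10,2)=2475
  3M,1W: C(11,3)×C(10,1)=1650
  4M,0W: C(11,4)×C(10,0)=330
Total = 4455

4455


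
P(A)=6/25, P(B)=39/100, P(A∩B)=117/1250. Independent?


P(A)×P(B) = 117/1250
P(A∩B) = 117/1250
Equal ✓ → Independent

Yes, independent


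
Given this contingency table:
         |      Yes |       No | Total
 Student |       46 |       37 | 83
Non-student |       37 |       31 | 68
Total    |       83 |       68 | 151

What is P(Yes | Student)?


P(Yes | Student) = 46/(46+37) = 46/83

P(Yes|Student) = 46/83 ≈ 55.42%


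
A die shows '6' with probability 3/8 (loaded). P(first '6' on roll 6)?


Geometric: P(X=6) = (1-p)^(k-1)×p = (5/8)^5×3/8 = 9375/262144

P(X=6) = 9375/262144 ≈ 3.58%


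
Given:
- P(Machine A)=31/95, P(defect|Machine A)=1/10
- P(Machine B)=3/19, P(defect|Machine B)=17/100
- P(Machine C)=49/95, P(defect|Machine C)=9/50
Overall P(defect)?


P(B) = Σ P(B|Aᵢ)×P(Aᵢ)
  1/10×31/95 = 31/950
  17/100×3/19 = 51/1900
  9/50×49/95 = 441/4750
Sum = 1447/9500

P(defect) = 1447/9500 ≈ 15.23%


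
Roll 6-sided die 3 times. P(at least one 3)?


P(no 3)^3 = (5/6)^3 = 125/216
P(≥1) = 1 - 125/216 = 91/216

P = 91/216 ≈ 42.13%


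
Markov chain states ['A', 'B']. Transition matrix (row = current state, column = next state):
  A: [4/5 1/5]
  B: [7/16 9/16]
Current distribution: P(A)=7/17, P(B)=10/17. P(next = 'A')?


P(next=A) = Σᵢ P(now=i)×P(i→A)
= 7/17×4/5 + 10/17×7/16
= 28/85 + 35/136 = 399/680

P = 399/680 ≈ 0.5868


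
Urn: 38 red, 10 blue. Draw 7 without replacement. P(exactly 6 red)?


Hypergeometric: C(38,6)×C(10,1)/C(48,7)
= 2760681×10/73629072 = 418285/1115592

P(X=6) = 418285/1115592 ≈ 37.49%


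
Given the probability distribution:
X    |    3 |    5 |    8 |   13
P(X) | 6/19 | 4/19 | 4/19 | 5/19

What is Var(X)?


E[X] = 135/19
E[X²] = 1255/19
Var(X) = E[X²] - (E[X])² = 1255/19 - 18225/361 = 5620/361

Var(X) = 5620/361 ≈ 15.5679


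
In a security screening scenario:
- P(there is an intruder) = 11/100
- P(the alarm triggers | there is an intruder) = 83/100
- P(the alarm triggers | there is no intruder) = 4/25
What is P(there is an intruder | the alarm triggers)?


Using Bayes' theorem:
P(A|B) = P(B|A)·P(A) / P(B)

P(the alarm triggers) = 83/100 × 11/100 + 4/25 × 89/100
= 913/10000 + 89/625 = 2337/10000

P(there is an intruder|the alarm triggers) = (913/10000) / (2337/10000) = 913/2337

P(there is an intruder|the alarm triggers) = 913/2337 ≈ 39.07%


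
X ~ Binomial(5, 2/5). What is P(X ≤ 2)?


P(X ≤ 2) = Σ P(X=i) for i=0..2
P(X=0) = 243/3125
P(X=1) = 162/625
P(X=2) = 216/625
Sum = 2133/3125

P(X ≤ 2) = 2133/3125 ≈ 68.26%


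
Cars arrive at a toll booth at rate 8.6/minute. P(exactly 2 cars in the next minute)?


Poisson(λ=8.6): P(X=2) = e^(-λ)×λ^k/k!
= e^(-8.6) × 8.6^2 / 2!
≈ 0.0001841057937 × 73.96 / 2 ≈ 0.006808

P(X=2) ≈ 0.006808 ≈ 0.68%


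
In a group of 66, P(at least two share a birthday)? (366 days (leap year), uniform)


P(all different) = Π(366-i)/366 for i=0..65
= 0.001939
P(match) = 1 - 0.001939 = 0.998061

P ≈ 0.9981 ≈ 99.81%


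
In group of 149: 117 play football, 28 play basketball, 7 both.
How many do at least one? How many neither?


|A∪B| = 117+28-7 = 138
Neither = 149-138 = 11

At least one: 138; Neither: 11


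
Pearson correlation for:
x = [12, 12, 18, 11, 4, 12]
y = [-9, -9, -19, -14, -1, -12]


n=6, Σx=69, Σy=-64, Σxy=-860, Σx²=893, Σy²=864
r = (6×(-860) - 69×(-64))/√((6×893 - 69²)(6×864 - (-64)²))
= -744/√(597×1088) = -744/√649536 ≈ -744/805.9380 ≈ -0.9231

r ≈ -0.9231


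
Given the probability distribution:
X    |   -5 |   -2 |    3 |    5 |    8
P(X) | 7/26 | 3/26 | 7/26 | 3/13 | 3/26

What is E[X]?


E[X] = Σ x·P(X=x)
= (-5)×(7/26) + (-2)×(3/26) + (3)×(7/26) + (5)×(3/13) + (8)×(3/26)
= 17/13

E[X] = 17/13


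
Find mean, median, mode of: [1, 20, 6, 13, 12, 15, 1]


Sorted: [1, 1, 6, 12, 13, 15, 20]
Mean = 68/7
Median = 12
Freq: {1: 2, 20: 1, 6: 1, 13: 1, 12: 1, 15: 1}
Mode: [1]

Mean=68/7, Median=12, Mode=1


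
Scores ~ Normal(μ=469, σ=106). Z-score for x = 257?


z = (x - μ)/σ = (257 - 469)/106 = -2.0

z = -2.0


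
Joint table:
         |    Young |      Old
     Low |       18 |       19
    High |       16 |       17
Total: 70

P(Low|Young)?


P(Low|Young) = 18/(18+16) = 18/34 = 9/17

P = 9/17 ≈ 52.94%


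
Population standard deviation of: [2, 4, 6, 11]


Mean = 23/4
  (2-23/4)²=225/16
  (4-23/4)²=49/16
  (6-23/4)²=1/16
  (11-23/4)²=441/16
Σ(x-μ)² = 179/4
σ² = (179/4)/4 = 179/16

σ = √(179/16) ≈ 3.3448


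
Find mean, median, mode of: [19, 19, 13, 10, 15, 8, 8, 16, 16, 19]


Sorted: [8, 8, 10, 13, 15, 16, 16, 19, 19, 19]
Mean = 143/10
Median = 31/2
Freq: {19: 3, 13: 1, 10: 1, 15: 1, 8: 2, 16: 2}
Mode: [19]

Mean=143/10, Median=31/2, Mode=19


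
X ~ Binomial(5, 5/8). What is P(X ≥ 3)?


P(X ≥ 3) = Σ P(X=i) for i=3..5
P(X=3) = 5625/16384
P(X=4) = 9375/32768
P(X=5) = 3125/32768
Sum = 11875/16384

P(X ≥ 3) = 11875/16384 ≈ 72.48%


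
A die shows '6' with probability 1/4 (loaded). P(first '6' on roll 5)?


Geometric: P(X=5) = (1-p)^(k-1)×p = (3/4)^4×1/4 = 81/1024

P(X=5) = 81/1024 ≈ 7.91%


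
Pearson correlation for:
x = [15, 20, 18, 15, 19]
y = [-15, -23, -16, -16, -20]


n=5, Σx=87, Σy=-90, Σxy=-1593, Σx²=1535, Σy²=1666
r = (5×(-1593) - 87×(-90))/√((5×1535 - 87²)(5×1666 - (-90)²))
= -135/√(106×230) = -135/√24380 ≈ -135/156.1410 ≈ -0.8646

r ≈ -0.8646


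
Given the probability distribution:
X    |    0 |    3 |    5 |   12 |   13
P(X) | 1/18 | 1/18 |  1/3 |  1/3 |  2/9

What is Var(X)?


E[X] = 157/18
E[X²] = 1699/18
Var(X) = E[X²] - (E[X])² = 1699/18 - 24649/324 = 5933/324

Var(X) = 5933/324 ≈ 18.3117


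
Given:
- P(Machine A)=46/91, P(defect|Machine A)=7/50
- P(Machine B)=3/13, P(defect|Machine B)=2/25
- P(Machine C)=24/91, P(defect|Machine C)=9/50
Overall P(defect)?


P(B) = Σ P(B|Aᵢ)×P(Aᵢ)
  7/50×46/91 = 23/325
  2/25×3/13 = 6/325
  9/50×24/91 = 108/2275
Sum = 311/2275

P(defect) = 311/2275 ≈ 13.67%


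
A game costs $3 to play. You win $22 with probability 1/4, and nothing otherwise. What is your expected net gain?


E[gain] = (22-3)×1/4 + (-3)×3/4
= 19/4 - 9/4 = 5/2

Expected net gain = $5/2 ≈ $2.50


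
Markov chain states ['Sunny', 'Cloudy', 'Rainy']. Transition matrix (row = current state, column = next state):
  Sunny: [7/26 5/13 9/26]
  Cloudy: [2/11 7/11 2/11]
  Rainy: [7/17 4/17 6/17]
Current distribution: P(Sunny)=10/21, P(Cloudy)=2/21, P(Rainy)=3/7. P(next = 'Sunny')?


P(next=Sunny) = Σᵢ P(now=i)×P(i→Sunny)
= 10/21×7/26 + 2/21×2/11 + 3/7×7/17
= 5/39 + 4/231 + 3/17 = 16438/51051

P = 16438/51051 ≈ 0.3220


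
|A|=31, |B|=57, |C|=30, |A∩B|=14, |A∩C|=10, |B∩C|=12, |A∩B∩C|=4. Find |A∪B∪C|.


|A∪B∪C| = 31+57+30-14-10-12+4 = 86

|A∪B∪C| = 86


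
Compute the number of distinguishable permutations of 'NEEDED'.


Letters: 6, freq: {'N': 1, 'E': 3, 'D': 2}
6!/(1!×3!×2!) = 720/12 = 60

60


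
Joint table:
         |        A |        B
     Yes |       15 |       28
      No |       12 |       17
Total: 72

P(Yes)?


P(Yes) = (15+28)/72 = 43/72

P(Yes) = 43/72 ≈ 59.72%


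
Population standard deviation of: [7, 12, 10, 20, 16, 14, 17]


Mean = 96/7
  (7-96/7)²=2209/49
  (12-96/7)²=144/49
  (10-96/7)²=676/49
  (20-96/7)²=1936/49
  (16-96/7)²=256/49
  (14-96/7)²=4/49
  (17-96/7)²=529/49
Σ(x-μ)² = 822/7
σ² = (822/7)/7 = 822/49

σ = √(822/49) ≈ 4.0958


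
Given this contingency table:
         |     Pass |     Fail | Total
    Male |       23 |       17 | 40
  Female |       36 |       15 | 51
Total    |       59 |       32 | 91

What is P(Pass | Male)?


P(Pass | Male) = 23/(23+17) = 23/40

P(Pass|Male) = 23/40 ≈ 57.50%


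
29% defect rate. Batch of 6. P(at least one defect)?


P(all good) = (71/100)^6 = 128100283921/1000000000000
P(≥1 defect) = 871899716079/1000000000000

P = 871899716079/1000000000000 ≈ 87.19%


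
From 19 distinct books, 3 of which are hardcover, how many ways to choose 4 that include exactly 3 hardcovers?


Choose 3 of the 3 hardcovers and 1 of the other 16 books:
C(3,3)×C(16,1) = 1×16 = 16

16


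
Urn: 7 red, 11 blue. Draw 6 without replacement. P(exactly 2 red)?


Hypergeometric: C(7,2)×C(11,4)/C(18,6)
= 21×330/18564 = 165/442

P(X=2) = 165/442 ≈ 37.33%


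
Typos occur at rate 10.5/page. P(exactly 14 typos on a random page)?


Poisson(λ=10.5): P(X=14) = e^(-λ)×λ^k/k!
= e^(-10.5) × 10.5^14 / 14!
≈ 2.753644935e-05 × 1.97993159944e+14 / 87178291200 ≈ 0.062539

P(X=14) ≈ 0.062539 ≈ 6.25%


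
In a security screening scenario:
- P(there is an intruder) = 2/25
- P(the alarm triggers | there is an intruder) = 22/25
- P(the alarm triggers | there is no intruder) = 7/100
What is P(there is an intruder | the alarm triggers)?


Using Bayes' theorem:
P(A|B) = P(B|A)·P(A) / P(B)

P(the alarm triggers) = 22/25 × 2/25 + 7/100 × 23/25
= 44/625 + 161/2500 = 337/2500

P(there is an intruder|the alarm triggers) = (44/625) / (337/2500) = 176/337

P(there is an intruder|the alarm triggers) = 176/337 ≈ 52.23%


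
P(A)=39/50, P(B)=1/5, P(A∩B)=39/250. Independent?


P(A)×P(B) = 39/250
P(A∩B) = 39/250
Equal ✓ → Independent

Yes, independent


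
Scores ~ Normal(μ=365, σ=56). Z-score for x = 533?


z = (x - μ)/σ = (533 - 365)/56 = 3.0

z = 3.0


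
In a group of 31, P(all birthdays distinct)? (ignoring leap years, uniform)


P(all different) = Π(365-i)/365 for i=0..30
= (365/365)×(364/365)×...×(335/365)
= 0.269545

P ≈ 0.2695 ≈ 26.95%


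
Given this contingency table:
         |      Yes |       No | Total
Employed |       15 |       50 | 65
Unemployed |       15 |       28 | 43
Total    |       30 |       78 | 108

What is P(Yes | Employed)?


P(Yes | Employed) = 15/(15+50) = 15/65 = 3/13

P(Yes|Employed) = 3/13 ≈ 23.08%


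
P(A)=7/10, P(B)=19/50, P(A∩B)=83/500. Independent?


P(A)×P(B) = 133/500
P(A∩B) = 83/500
Not equal → NOT independent

No, not independent


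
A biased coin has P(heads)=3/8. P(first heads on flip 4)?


Geometric: P(X=4) = (1-p)^(k-1)×p = (5/8)^3×3/8 = 375/4096

P(X=4) = 375/4096 ≈ 9.16%


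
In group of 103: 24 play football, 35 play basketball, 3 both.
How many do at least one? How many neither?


|A∪B| = 24+35-3 = 56
Neither = 103-56 = 47

At least one: 56; Neither: 47


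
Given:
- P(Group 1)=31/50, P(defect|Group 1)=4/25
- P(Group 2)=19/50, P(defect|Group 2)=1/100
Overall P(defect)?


P(B) = Σ P(B|Aᵢ)×P(Aᵢ)
  4/25×31/50 = 62/625
  1/100×19/50 = 19/5000
Sum = 103/1000

P(defect) = 103/1000 ≈ 10.30%


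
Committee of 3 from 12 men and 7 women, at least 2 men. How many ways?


Count by #men:
  2M,1W: C(12,2)×C(7,1)=462
  3M,0W: C(12,3)×C(7,0)=220
Total = 682

682


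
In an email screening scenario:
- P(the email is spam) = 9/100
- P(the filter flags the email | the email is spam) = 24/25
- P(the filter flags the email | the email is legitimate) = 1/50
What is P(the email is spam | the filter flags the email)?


Using Bayes' theorem:
P(A|B) = P(B|A)·P(A) / P(B)

P(the filter flags the email) = 24/25 × 9/100 + 1/50 × 91/100
= 54/625 + 91/5000 = 523/5000

P(the email is spam|the filter flags the email) = (54/625) / (523/5000) = 432/523

P(the email is spam|the filter flags the email) = 432/523 ≈ 82.60%


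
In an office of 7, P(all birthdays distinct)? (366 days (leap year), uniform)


P(all different) = Π(366-i)/366 for i=0..6
= (366/366)×(365/366)×...×(360/366)
= 0.943914

P ≈ 0.9439 ≈ 94.39%


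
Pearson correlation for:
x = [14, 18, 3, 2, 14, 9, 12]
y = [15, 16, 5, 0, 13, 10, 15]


n=7, Σx=72, Σy=74, Σxy=965, Σx²=954, Σy²=1000
r = (7×965 - 72×74)/√((7×954 - 72²)(7×1000 - 74²))
= 1427/√(1494×1524) = 1427/√2276856 ≈ 1427/1508.9254 ≈ 0.9457

r ≈ 0.9457


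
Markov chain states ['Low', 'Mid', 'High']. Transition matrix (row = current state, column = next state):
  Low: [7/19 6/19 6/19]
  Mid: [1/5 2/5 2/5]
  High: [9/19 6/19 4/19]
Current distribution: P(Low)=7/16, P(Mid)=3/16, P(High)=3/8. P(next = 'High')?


P(next=High) = Σᵢ P(now=i)×P(i→High)
= 7/16×6/19 + 3/16×2/5 + 3/8×4/19
= 21/152 + 3/40 + 3/38 = 111/380

P = 111/380 ≈ 0.2921


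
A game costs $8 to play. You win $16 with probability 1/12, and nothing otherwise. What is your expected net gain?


E[gain] = (16-8)×1/12 + (-8)×11/12
= 2/3 - 22/3 = -20/3

Expected net gain = $-20/3 ≈ $-6.67


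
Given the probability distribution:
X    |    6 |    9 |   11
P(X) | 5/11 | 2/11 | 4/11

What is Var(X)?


E[X] = 92/11
E[X²] = 826/11
Var(X) = E[X²] - (E[X])² = 826/11 - 8464/121 = 622/121

Var(X) = 622/121 ≈ 5.1405


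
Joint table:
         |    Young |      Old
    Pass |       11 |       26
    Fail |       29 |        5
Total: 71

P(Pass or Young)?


P(Pass∨Young) = P(Pass) + P(Young) - P(Pass∧Young)
= (37 + 40 - 11)/71 = 66/71

P = 66/71 ≈ 92.96%


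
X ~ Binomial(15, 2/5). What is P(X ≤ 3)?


P(X ≤ 3) = Σ P(X=i) for i=0..3
P(X=0) = 14348907/30517578125
P(X=1) = 28697814/6103515625
P(X=2) = 133923132/6103515625
P(X=3) = 386889048/6103515625
Sum = 2761898877/30517578125

P(X ≤ 3) = 2761898877/30517578125 ≈ 9.05%


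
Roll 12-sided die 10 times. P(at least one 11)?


P(no 11)^10 = (11/12)^10 = 25937424601/61917364224
P(≥1) = 1 - 25937424601/61917364224 = 35979939623/61917364224

P = 35979939623/61917364224 ≈ 58.11%


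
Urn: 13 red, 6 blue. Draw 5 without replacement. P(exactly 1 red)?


Hypergeometric: C(13,1)×C(6,4)/C(19,5)
= 13×15/11628 = 65/3876

P(X=1) = 65/3876 ≈ 1.68%


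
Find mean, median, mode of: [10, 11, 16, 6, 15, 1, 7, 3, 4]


Sorted: [1, 3, 4, 6, 7, 10, 11, 15, 16]
Mean = 73/9
Median = 7
Freq: {10: 1, 11: 1, 16: 1, 6: 1, 15: 1, 1: 1, 7: 1, 3: 1, 4: 1}
Mode: No mode

Mean=73/9, Median=7, Mode=No mode


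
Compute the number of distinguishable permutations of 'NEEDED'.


Letters: 6, freq: {'N': 1, 'E': 3, 'D': 2}
6!/(1!×3!×2!) = 720/12 = 60

60


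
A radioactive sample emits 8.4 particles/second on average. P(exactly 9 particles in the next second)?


Poisson(λ=8.4): P(X=9) = e^(-λ)×λ^k/k!
= e^(-8.4) × 8.4^9 / 9!
≈ 0.0002248673242 × 208215748.531 / 362880 ≈ 0.129026

P(X=9) ≈ 0.129026 ≈ 12.90%


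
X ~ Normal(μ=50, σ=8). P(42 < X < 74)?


z₁=(42-50)/8=-1.0, z₂=(74-50)/8=3.0
P = Φ(3.0) - Φ(-1.0) = 0.998650 - 0.158655 = 0.839995 ≈ 0.8400

P(42 < X < 74) ≈ 0.8400


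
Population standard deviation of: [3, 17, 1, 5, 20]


Mean = 46/5
  (3-46/5)²=961/25
  (17-46/5)²=1521/25
  (1-46/5)²=1681/25
  (5-46/5)²=441/25
  (20-46/5)²=2916/25
Σ(x-μ)² = 1504/5
σ² = (1504/5)/5 = 1504/25

σ = √(1504/25) ≈ 7.7563


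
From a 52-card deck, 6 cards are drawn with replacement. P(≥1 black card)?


P(not a black card) = 26/52 = 1/2
P(none in 6 draws) = (1/2)^6 = 1/64
P(≥1 black card) = 1 - 1/64 = 63/64

P = 63/64 ≈ 98.44%


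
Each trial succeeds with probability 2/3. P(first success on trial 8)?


Geometric: P(X=8) = (1-p)^(k-1)×p = (1/3)^7×2/3 = 2/6561

P(X=8) = 2/6561 ≈ 0.03%


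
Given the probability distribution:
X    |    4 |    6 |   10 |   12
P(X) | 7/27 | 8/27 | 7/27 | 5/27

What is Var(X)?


E[X] = 206/27
E[X²] = 1820/27
Var(X) = E[X²] - (E[X])² = 1820/27 - 42436/729 = 6704/729

Var(X) = 6704/729 ≈ 9.1962


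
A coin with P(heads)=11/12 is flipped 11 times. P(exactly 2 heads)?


Binomial: P(X=2) = C(11,2)×p^2×(1-p)^9
= 55 × 121/144 × 1/5159780352 = 6655/743008370688

P(X=2) = 6655/743008370688 ≈ 0.00%


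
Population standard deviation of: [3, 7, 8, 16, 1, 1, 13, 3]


Mean = 52/8 = 13/2
  (3-13/2)²=49/4
  (7-13/2)²=1/4
  (8-13/2)²=9/4
  (16-13/2)²=361/4
  (1-13/2)²=121/4
  (1-13/2)²=121/4
  (13-13/2)²=169/4
  (3-13/2)²=49/4
Σ(x-μ)² = 220
σ² = 220/8 = 55/2

σ = √(55/2) ≈ 5.2440


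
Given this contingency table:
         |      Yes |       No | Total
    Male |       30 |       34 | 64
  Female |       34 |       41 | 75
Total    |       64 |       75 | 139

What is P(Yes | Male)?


P(Yes | Male) = 30/(30+34) = 30/64 = 15/32

P(Yes|Male) = 15/32 ≈ 46.88%


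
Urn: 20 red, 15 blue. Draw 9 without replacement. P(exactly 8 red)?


Hypergeometric: C(20,8)×C(15,1)/C(35,9)
= 125970×15/70607460 = 3705/138446

P(X=8) = 3705/138446 ≈ 2.68%


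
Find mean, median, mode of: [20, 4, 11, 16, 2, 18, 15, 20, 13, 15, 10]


Sorted: [2, 4, 10, 11, 13, 15, 15, 16, 18, 20, 20]
Mean = 144/11
Median = 15
Freq: {20: 2, 4: 1, 11: 1, 16: 1, 2: 1, 18: 1, 15: 2, 13: 1, 10: 1}
Mode: [15, 20]

Mean=144/11, Median=15, Mode=[15, 20]


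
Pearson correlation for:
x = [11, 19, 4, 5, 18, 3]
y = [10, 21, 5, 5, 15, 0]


n=6, Σx=60, Σy=56, Σxy=824, Σx²=856, Σy²=816
r = (6×824 - 60×56)/√((6×856 - 60²)(6×816 - 56²))
= 1584/√(1536×1760) = 1584/√2703360 ≈ 1584/1644.1898 ≈ 0.9634

r ≈ 0.9634


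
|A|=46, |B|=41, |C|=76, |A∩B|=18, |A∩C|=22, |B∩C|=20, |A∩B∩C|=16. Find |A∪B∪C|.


|A∪B∪C| = 46+41+76-18-22-20+16 = 119

|A∪B∪C| = 119


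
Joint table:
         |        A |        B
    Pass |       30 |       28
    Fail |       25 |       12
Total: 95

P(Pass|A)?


P(Pass|A) = 30/(30+25) = 30/55 = 6/11

P = 6/11 ≈ 54.55%


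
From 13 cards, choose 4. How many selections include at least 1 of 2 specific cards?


Complement: C(13,4) - C(11,4) = 715 - 330 = 385

385


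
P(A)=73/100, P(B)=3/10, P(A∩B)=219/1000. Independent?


P(A)×P(B) = 219/1000
P(A∩B) = 219/1000
Equal ✓ → Independent

Yes, independent


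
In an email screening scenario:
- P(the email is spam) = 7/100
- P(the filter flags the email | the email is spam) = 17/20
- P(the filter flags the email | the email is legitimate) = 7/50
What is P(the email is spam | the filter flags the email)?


Using Bayes' theorem:
P(A|B) = P(B|A)·P(A) / P(B)

P(the filter flags the email) = 17/20 × 7/100 + 7/50 × 93/100
= 119/2000 + 651/5000 = 1897/10000

P(the email is spam|the filter flags the email) = (119/2000) / (1897/10000) = 85/271

P(the email is spam|the filter flags the email) = 85/271 ≈ 31.37%


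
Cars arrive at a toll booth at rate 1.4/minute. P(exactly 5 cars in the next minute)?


Poisson(λ=1.4): P(X=5) = e^(-λ)×λ^k/k!
= e^(-1.4) × 1.4^5 / 5!
≈ 0.2465969639 × 5.37824 / 120 ≈ 0.011052

P(X=5) ≈ 0.011052 ≈ 1.11%


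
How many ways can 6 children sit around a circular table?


Circular arrangements of 6 distinct objects: fix one position to break rotational symmetry.
(n-1)! = 5! = 120

120


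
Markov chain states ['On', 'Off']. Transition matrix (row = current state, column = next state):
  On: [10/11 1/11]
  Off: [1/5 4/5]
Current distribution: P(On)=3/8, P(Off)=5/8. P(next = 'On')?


P(next=On) = Σᵢ P(now=i)×P(i→On)
= 3/8×10/11 + 5/8×1/5
= 15/44 + 1/8 = 41/88

P = 41/88 ≈ 0.4659


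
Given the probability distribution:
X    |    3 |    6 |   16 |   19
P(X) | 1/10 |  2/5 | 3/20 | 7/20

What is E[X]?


E[X] = Σ x·P(X=x)
= (3)×(1/10) + (6)×(2/5) + (16)×(3/20) + (19)×(7/20)
= 47/4

E[X] = 47/4


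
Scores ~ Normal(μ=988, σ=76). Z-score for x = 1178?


z = (x - μ)/σ = (1178 - 988)/76 = 2.5

z = 2.5


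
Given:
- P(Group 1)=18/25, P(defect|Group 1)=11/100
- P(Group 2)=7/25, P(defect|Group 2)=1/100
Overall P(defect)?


P(B) = Σ P(B|Aᵢ)×P(Aᵢ)
  11/100×18/25 = 99/1250
  1/100×7/25 = 7/2500
Sum = 41/500

P(defect) = 41/500 ≈ 8.20%


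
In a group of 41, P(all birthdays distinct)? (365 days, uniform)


P(all different) = Π(365-i)/365 for i=0..40
= (365/365)×(364/365)×...×(325/365)
= 0.096848

P ≈ 0.0968 ≈ 9.68%


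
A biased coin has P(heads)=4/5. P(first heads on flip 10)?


Geometric: P(X=10) = (1-p)^(k-1)×p = (1/5)^9×4/5 = 4/9765625

P(X=10) = 4/9765625 ≈ 0.00%


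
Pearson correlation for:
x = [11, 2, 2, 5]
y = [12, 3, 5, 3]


n=4, Σx=20, Σy=23, Σxy=163, Σx²=154, Σy²=187
r = (4×163 - 20×23)/√((4×154 - 20²)(4×187 - 23²))
= 192/√(216×219) = 192/√47304 ≈ 192/217.4948 ≈ 0.8828

r ≈ 0.8828


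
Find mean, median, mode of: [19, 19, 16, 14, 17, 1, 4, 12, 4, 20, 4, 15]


Sorted: [1, 4, 4, 4, 12, 14, 15, 16, 17, 19, 19, 20]
Mean = 145/12
Median = 29/2
Freq: {19: 2, 16: 1, 14: 1, 17: 1, 1: 1, 4: 3, 12: 1, 20: 1, 15: 1}
Mode: [4]

Mean=145/12, Median=29/2, Mode=4


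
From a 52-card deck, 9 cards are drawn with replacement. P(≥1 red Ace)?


P(not a red Ace) = 50/52 = 25/26
P(none in 9 draws) = (25/26)^9 = 3814697265625/5429503678976
P(≥1 red Ace) = 1 - 3814697265625/5429503678976 = 1614806413351/5429503678976

P = 1614806413351/5429503678976 ≈ 29.74%


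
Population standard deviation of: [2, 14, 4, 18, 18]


Mean = 56/5
  (2-56/5)²=2116/25
  (14-56/5)²=196/25
  (4-56/5)²=1296/25
  (18-56/5)²=1156/25
  (18-56/5)²=1156/25
Σ(x-μ)² = 1184/5
σ² = (1184/5)/5 = 1184/25

σ = √(1184/25) ≈ 6.8819


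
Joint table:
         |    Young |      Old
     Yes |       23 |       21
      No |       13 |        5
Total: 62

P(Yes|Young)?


P(Yes|Young) = 23/(23+13) = 23/36

P = 23/36 ≈ 63.89%


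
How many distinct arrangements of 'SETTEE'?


Letters: 6, freq: {'S': 1, 'E': 3, 'T': 2}
6!/(1!×3!×2!) = 720/12 = 60

60


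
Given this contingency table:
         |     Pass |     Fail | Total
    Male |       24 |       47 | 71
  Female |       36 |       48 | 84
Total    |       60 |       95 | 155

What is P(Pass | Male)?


P(Pass | Male) = 24/(24+47) = 24/71

P(Pass|Male) = 24/71 ≈ 33.80%


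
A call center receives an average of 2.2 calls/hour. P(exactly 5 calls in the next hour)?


Poisson(λ=2.2): P(X=5) = e^(-λ)×λ^k/k!
= e^(-2.2) × 2.2^5 / 5!
≈ 0.1108031584 × 51.53632 / 120 ≈ 0.047587

P(X=5) ≈ 0.047587 ≈ 4.76%


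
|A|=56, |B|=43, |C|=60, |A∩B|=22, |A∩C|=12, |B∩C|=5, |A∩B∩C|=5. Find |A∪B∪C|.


|A∪B∪C| = 56+43+60-22-12-5+5 = 125

|A∪B∪C| = 125


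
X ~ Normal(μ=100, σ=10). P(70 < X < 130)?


z₁=(70-100)/10=-3.0, z₂=(130-100)/10=3.0
P = Φ(3.0) - Φ(-3.0) = 0.998650 - 0.001350 = 0.997300 ≈ 0.9973

P(70 < X < 130) ≈ 0.9973


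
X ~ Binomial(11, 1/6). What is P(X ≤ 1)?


P(X ≤ 1) = Σ P(X=i) for i=0..1
P(X=0) = 48828125/362797056
P(X=1) = 107421875/362797056
Sum = 9765625/22674816

P(X ≤ 1) = 9765625/22674816 ≈ 43.07%


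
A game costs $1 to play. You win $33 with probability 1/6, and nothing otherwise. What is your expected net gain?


E[gain] = (33-1)×1/6 + (-1)×5/6
= 16/3 - 5/6 = 9/2

Expected net gain = $9/2 ≈ $4.50


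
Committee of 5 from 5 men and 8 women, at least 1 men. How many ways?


Count by #men:
  1M,4W: C(5,1)×C(8,4)=350
  2M,3W: C(5,2)×C(8,3)=560
  3M,2W: C(5,3)×C(8,2)=280
  4M,1W: C(5,4)×C(8,1)=40
  5M,0W: C(5,5)×C(8,0)=1
Total = 1231

1231


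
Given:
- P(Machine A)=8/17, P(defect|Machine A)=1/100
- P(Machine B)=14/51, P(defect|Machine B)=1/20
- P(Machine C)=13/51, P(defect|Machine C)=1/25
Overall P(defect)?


P(B) = Σ P(B|Aᵢ)×P(Aᵢ)
  1/100×8/17 = 2/425
  1/20×14/51 = 7/510
  1/25×13/51 = 13/1275
Sum = 73/2550

P(defect) = 73/2550 ≈ 2.86%


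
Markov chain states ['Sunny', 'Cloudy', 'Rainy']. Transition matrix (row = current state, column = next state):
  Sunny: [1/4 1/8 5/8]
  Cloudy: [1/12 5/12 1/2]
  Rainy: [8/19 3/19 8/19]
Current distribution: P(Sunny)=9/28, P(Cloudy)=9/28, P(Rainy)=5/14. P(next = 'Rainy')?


P(next=Rainy) = Σᵢ P(now=i)×P(i→Rainy)
= 9/28×5/8 + 9/28×1/2 + 5/14×8/19
= 45/224 + 9/56 + 20/133 = 2179/4256

P = 2179/4256 ≈ 0.5120


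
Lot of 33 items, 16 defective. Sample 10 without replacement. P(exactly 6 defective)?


Hypergeometric: C(16,6)×C(17,4)/C(33,10)
= 8008×2380/92561040 = 1666/8091

P(X=6) = 1666/8091 ≈ 20.59%


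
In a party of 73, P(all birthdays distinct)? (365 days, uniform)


P(all different) = Π(365-i)/365 for i=0..72
= (365/365)×(364/365)×...×(293/365)
= 0.000439

P ≈ 0.0004 ≈ 0.04%


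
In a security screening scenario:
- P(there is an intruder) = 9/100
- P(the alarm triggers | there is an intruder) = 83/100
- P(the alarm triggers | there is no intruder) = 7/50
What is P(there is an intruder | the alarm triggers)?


Using Bayes' theorem:
P(A|B) = P(B|A)·P(A) / P(B)

P(the alarm triggers) = 83/100 × 9/100 + 7/50 × 91/100
= 747/10000 + 637/5000 = 2021/10000

P(there is an intruder|the alarm triggers) = (747/10000) / (2021/10000) = 747/2021

P(there is an intruder|the alarm triggers) = 747/2021 ≈ 36.96%


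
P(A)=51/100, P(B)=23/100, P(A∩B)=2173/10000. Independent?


P(A)×P(B) = 1173/10000
P(A∩B) = 2173/10000
Not equal → NOT independent

No, not independent


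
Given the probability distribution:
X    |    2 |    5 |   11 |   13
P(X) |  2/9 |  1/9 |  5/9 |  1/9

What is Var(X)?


E[X] = 77/9
E[X²] = 269/3
Var(X) = E[X²] - (E[X])² = 269/3 - 5929/81 = 1334/81

Var(X) = 1334/81 ≈ 16.4691


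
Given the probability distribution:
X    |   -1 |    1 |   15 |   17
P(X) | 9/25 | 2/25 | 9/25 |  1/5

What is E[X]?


E[X] = Σ x·P(X=x)
= (-1)×(9/25) + (1)×(2/25) + (15)×(9/25) + (17)×(1/5)
= 213/25

E[X] = 213/25


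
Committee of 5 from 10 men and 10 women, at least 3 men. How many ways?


Count by #men:
  3M,2W: C(10,3)×C(10,2)=5400
  4M,1W: C(10,4)×C(10,1)=2100
  5M,0W: C(10,5)×C(10,0)=252
Total = 7752

7752


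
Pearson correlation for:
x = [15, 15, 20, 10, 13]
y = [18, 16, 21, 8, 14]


n=5, Σx=73, Σy=77, Σxy=1192, Σx²=1119, Σy²=1281
r = (5×1192 - 73×77)/√((5×1119 - 73²)(5×1281 - 77²))
= 339/√(266×476) = 339/√126616 ≈ 339/355.8314 ≈ 0.9527

r ≈ 0.9527


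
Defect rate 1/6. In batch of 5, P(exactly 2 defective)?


Binomial: P(X=2) = C(5,2)×p^2×(1-p)^3
= 10 × 1/36 × 125/216 = 625/3888

P(X=2) = 625/3888 ≈ 16.08%


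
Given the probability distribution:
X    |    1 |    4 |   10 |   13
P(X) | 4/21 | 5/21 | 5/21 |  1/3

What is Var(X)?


E[X] = 55/7
E[X²] = 589/7
Var(X) = E[X²] - (E[X])² = 589/7 - 3025/49 = 1098/49

Var(X) = 1098/49 ≈ 22.4082
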